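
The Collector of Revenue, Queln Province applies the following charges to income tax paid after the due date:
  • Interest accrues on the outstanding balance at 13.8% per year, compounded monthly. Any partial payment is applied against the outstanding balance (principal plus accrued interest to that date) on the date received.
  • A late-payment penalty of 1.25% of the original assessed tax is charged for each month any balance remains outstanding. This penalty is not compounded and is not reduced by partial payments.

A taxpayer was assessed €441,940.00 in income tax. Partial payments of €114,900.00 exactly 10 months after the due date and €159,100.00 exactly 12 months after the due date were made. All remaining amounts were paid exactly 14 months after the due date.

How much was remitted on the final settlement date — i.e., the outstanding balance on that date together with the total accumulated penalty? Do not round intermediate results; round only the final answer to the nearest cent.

Monthly rate = 13.8% ÷ 12 = 1.15%
Balance at month 10: €441,940.0000 × (1 + 0.0115)^10 = €495,475.4975…
After €114,900.00 payment: €495,475.4975… − €114,900.00 = €380,575.4975…
Balance at month 12: €380,575.4975… × (1 + 0.0115)^2 = €389,379.0651…
After €159,100.00 payment: €389,379.0651… − €159,100.00 = €230,279.0651…
Balance at month 14: €230,279.0651… × (1 + 0.0115)^2 = €235,605.9380…
Penalty: 14 × 1.25% × €441,940.00 = €77,339.50
Final settlement = outstanding balance + penalty = €235,605.9380… + €77,339.50 = €312,945.44

€312,945.44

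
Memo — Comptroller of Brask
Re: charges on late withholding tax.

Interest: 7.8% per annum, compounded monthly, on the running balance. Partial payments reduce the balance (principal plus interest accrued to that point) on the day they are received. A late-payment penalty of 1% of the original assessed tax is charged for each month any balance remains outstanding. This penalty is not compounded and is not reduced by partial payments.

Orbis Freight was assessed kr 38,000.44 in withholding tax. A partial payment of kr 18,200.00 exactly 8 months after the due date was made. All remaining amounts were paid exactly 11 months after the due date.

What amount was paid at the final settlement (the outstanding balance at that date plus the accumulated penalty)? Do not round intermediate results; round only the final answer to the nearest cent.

Monthly rate = 7.8% ÷ 12 = 0.65%
Balance at month 8: kr 38,000.4400 × (1 + 0.0065)^8 = kr 40,022.0066…
After kr 18,200.00 payment: kr 40,022.0066… − kr 18,200.00 = kr 21,822.0066…
Balance at month 11: kr 21,822.0066… × (1 + 0.0065)^3 = kr 22,250.3076…
Penalty: 11 × 1% × kr 38,000.44 = kr 4,180.05…
Final settlement = outstanding balance + penalty = kr 22,250.3076… + kr 4,180.05… = kr 26,430.36

kr 26,430.36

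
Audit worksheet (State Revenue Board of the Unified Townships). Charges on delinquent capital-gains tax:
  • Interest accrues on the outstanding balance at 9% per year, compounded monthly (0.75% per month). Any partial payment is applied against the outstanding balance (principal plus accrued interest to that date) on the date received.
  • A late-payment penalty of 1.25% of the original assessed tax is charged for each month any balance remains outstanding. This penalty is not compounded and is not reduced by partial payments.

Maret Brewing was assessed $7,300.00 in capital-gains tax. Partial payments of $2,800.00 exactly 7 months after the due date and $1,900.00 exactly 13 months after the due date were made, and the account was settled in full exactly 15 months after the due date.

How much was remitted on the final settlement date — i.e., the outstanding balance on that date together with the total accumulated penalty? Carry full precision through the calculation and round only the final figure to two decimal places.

$4,633.47

Balance at month 7: $7,300.0000 × (1 + 0.0075)^7 = $7,691.9817…
After $2,800.00 payment: $7,691.9817… − $2,800.00 = $4,891.9817…
Balance at month 13: $4,891.9817… × (1 + 0.0075)^6 = $5,116.2900…
After $1,900.00 payment: $5,116.2900… − $1,900.00 = $3,216.2900…
Balance at month 15: $3,216.2900… × (1 + 0.0075)^2 = $3,264.7153…
Penalty: 15 × 1.25% × $7,300.00 = $1,368.75
Final settlement = outstanding balance + penalty = $3,264.7153… + $1,368.75 = $4,633.47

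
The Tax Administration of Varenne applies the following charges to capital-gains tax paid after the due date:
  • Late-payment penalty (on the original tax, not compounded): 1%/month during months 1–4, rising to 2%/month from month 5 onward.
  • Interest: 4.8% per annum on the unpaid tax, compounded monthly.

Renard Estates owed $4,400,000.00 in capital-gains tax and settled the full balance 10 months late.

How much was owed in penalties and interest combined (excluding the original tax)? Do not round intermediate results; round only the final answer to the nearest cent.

$883,202.03

Penalty, months 1–4: 4 × 1% × $4,400,000.00 = $176,000.00
Penalty, months 5–10: 6 × 2% × $4,400,000.00 = $528,000.00
Interest (4.8%/yr ÷ 12 = 0.4%/month): $4,400,000.00 × ((1 + 0.004)^10 − 1) = $179,202.0297…
Penalties + interest = $704,000.0000 + $179,202.0297… = $883,202.03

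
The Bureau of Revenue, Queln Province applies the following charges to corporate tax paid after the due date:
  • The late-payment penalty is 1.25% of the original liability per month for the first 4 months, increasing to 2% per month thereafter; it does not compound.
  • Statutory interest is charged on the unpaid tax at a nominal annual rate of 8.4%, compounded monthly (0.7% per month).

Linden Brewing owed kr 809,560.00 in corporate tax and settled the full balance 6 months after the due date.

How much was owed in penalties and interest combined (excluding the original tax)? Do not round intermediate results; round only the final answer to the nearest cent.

kr 107,462.53

Penalty, months 1–4: 4 × 1.25% × kr 809,560.00 = kr 40,478.00
Penalty, months 5–6: 2 × 2% × kr 809,560.00 = kr 32,382.40
Interest: kr 809,560.00 × ((1 + 0.007)^6 − 1) = kr 809,560.00 × 0.0427419… = kr 34,602.1294…
Penalties + interest = kr 72,860.4000 + kr 34,602.1294… = kr 107,462.53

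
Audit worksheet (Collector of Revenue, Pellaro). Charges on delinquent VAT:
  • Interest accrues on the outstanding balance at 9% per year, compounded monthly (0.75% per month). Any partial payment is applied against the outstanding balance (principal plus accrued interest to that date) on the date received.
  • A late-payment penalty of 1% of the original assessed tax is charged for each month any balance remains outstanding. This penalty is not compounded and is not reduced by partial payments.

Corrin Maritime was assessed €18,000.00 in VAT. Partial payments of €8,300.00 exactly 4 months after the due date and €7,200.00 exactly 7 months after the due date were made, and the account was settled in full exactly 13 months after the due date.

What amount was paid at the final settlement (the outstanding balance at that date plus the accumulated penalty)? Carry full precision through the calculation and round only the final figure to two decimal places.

€5,768.70

Balance at month 4: €18,000.0000 × (1 + 0.0075)^4 = €18,546.1054…
After €8,300.00 payment: €18,546.1054… − €8,300.00 = €10,246.1054…
Balance at month 7: €10,246.1054… × (1 + 0.0075)^3 = €10,478.3762…
After €7,200.00 payment: €10,478.3762… − €7,200.00 = €3,278.3762…
Balance at month 13: €3,278.3762… × (1 + 0.0075)^6 = €3,428.6970…
Penalty: 13 × 1% × €18,000.00 = €2,340.00
Final settlement = outstanding balance + penalty = €3,428.6970… + €2,340.00 = €5,768.70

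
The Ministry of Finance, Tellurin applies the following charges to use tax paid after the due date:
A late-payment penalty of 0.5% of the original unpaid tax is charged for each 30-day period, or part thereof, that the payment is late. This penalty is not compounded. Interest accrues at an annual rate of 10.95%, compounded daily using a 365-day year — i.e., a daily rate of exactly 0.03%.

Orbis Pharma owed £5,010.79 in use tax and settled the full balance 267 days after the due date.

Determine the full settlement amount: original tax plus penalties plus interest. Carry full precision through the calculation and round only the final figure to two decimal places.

Penalty periods: ⌈267/30⌉ = 9; penalty = 9 × 0.5% × £5,010.79 = £225.49…
Interest: £5,010.79 × ((1 + 0.0003)^267 − 1) = £5,010.79 × 0.08338239… = £417.8116…
Total = £5,010.79 + £225.4856… + £417.8116… = £5,654.09

£5,654.09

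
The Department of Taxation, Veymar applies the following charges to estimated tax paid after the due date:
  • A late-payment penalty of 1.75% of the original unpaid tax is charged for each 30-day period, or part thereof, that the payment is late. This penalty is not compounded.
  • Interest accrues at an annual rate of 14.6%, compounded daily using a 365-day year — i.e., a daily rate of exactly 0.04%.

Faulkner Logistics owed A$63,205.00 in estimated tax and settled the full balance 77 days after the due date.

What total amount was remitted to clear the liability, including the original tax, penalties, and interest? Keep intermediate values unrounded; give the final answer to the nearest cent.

A$68,499.86

Penalty periods: ⌈77/30⌉ = 3; penalty = 3 × 1.75% × A$63,205.00 = A$3,318.26…
Interest: A$63,205.00 × ((1 + 0.0004)^77 − 1) = A$63,205.00 × 0.03127288… = A$1,976.6022…
Total = A$63,205.00 + A$3,318.2625 + A$1,976.6022… = A$68,499.86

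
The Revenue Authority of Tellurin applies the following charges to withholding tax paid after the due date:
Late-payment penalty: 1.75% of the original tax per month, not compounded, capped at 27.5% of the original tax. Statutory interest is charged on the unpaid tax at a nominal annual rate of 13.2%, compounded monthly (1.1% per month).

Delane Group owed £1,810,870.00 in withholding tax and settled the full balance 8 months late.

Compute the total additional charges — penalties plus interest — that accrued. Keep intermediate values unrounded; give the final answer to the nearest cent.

Penalty: 8 × 1.75% × £1,810,870.00 = £253,521.80 (below the 27.5% cap of £497,989.25)
Interest: £1,810,870.00 × ((1 + 0.011)^8 − 1) = £1,810,870.00 × 0.0914636… = £165,628.6349…
Penalties + interest = £253,521.8000 + £165,628.6349… = £419,150.43

£419,150.43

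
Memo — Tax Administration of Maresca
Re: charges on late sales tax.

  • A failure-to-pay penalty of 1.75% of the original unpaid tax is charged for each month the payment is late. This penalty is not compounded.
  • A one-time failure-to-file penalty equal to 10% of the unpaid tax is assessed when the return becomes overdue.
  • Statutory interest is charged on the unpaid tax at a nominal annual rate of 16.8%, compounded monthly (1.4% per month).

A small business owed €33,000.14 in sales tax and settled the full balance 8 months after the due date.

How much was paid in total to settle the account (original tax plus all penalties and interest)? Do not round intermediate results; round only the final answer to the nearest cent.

€44,802.45

Failure-to-file penalty: 10% × €33,000.14 = €3,300.01…
Failure-to-pay penalty: 8 × 1.75% × €33,000.14 = €4,620.02…
Interest: €33,000.14 × ((1 + 0.014)^8 − 1) = €33,000.14 × 0.1176444… = €3,882.2811…
Total = €33,000.14 + €7,920.0336 + €3,882.2811… = €44,802.45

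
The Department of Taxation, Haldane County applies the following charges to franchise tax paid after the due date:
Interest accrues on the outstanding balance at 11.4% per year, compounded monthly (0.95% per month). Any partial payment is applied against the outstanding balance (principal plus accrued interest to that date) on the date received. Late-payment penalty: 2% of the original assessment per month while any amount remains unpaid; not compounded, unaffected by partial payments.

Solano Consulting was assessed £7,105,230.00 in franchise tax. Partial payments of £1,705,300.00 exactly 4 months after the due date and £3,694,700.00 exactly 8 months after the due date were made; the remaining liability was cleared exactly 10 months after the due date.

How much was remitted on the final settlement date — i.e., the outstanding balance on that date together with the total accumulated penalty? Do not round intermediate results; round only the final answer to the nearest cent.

£3,660,799.43

Balance at month 4: £7,105,230.0000 × (1 + 0.0095)^4 = £7,379,100.6473…
After £1,705,300.00 payment: £7,379,100.6473… − £1,705,300.00 = £5,673,800.6473…
Balance at month 8: £5,673,800.6473… × (1 + 0.0095)^4 = £5,892,496.9395…
After £3,694,700.00 payment: £5,892,496.9395… − £3,694,700.00 = £2,197,796.9395…
Balance at month 10: £2,197,796.9395… × (1 + 0.0095)^2 = £2,239,753.4325…
Penalty: 10 × 2% × £7,105,230.00 = £1,421,046.00
Final settlement = outstanding balance + penalty = £2,239,753.4325… + £1,421,046.00 = £3,660,799.43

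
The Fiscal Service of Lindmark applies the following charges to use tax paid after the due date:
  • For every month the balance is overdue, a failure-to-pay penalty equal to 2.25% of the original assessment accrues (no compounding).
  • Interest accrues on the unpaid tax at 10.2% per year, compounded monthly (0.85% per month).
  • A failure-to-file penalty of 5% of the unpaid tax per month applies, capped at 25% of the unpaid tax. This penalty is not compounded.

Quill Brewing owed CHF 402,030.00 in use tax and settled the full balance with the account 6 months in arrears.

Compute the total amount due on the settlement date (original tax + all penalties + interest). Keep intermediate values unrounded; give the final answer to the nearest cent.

CHF 577,755.75

Failure-to-file: 6 × 5% × CHF 402,030.00 = CHF 120,609.00, capped at 25% × CHF 402,030.00 = CHF 100,507.50
Failure-to-pay penalty: 6 × 2.25% × CHF 402,030.00 = CHF 54,274.05
Interest: CHF 402,030.00 × ((1 + 0.0085)^6 − 1) = CHF 402,030.00 × 0.0520961… = CHF 20,944.1995…
Total = CHF 402,030.00 + CHF 154,781.5500 + CHF 20,944.1995… = CHF 577,755.75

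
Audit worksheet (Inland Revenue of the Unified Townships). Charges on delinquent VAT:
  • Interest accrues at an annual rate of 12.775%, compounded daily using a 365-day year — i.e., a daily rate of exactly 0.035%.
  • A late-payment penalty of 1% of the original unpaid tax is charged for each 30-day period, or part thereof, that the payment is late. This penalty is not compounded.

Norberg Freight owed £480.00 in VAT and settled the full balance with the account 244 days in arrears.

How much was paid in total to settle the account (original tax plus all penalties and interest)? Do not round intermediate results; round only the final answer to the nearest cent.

£565.99

Penalty periods: ⌈244/30⌉ = 9; penalty = 9 × 1% × £480.00 = £43.20
Interest: £480.00 × ((1 + 0.00035)^244 − 1) = £480.00 × 0.08913637… = £42.7855…
Total = £480.00 + £43.2000 + £42.7855… = £565.99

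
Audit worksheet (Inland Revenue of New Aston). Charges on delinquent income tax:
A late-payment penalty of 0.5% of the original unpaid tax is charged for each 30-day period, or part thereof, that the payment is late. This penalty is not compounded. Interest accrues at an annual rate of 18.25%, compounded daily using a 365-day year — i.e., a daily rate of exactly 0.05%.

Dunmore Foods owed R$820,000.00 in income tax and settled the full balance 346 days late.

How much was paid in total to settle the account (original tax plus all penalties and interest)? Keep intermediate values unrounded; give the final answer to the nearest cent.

Penalty periods: ⌈346/30⌉ = 12; penalty = 12 × 0.5% × R$820,000.00 = R$49,200.00
Interest: R$820,000.00 × ((1 + 0.0005)^346 − 1) = R$820,000.00 × 0.18881470… = R$154,828.0580…
Total = R$820,000.00 + R$49,200.0000 + R$154,828.0580… = R$1,024,028.06

R$1,024,028.06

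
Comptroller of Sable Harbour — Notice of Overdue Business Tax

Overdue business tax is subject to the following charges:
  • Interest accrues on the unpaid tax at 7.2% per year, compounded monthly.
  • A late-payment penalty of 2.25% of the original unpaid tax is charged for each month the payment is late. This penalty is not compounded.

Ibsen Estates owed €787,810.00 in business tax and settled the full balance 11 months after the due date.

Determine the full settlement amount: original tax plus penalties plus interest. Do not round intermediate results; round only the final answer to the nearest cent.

€1,036,376.72

Late-payment penalty: 11 × 2.25% × €787,810.00 = €194,982.98…
Interest (7.2%/yr ÷ 12 = 0.6%/month): €787,810.00 × ((1 + 0.006)^11 − 1) = €53,583.7411…
Total = €787,810.00 + €194,982.9750 + €53,583.7411… = €1,036,376.72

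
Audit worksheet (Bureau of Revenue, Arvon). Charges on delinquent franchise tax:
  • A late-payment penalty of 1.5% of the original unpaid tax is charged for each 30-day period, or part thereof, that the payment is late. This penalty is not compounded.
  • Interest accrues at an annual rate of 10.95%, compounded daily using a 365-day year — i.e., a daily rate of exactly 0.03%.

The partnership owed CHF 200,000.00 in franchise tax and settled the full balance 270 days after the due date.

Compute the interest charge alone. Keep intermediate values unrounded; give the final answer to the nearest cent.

CHF 16,871.54

Interest: CHF 200,000.00 × ((1 + 0.0003)^270 − 1) = CHF 200,000.00 × 0.08435772… = CHF 16,871.5448…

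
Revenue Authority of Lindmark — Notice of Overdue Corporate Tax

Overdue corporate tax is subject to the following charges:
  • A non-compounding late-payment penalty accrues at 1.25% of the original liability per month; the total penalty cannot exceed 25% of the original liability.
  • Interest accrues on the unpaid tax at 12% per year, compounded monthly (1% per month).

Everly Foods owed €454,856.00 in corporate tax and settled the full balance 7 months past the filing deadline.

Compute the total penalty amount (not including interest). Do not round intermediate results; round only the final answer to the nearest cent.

€39,799.90

Penalty: 7 × 1.25% × €454,856.00 = €39,799.90 (below the 25% cap of €113,714.00)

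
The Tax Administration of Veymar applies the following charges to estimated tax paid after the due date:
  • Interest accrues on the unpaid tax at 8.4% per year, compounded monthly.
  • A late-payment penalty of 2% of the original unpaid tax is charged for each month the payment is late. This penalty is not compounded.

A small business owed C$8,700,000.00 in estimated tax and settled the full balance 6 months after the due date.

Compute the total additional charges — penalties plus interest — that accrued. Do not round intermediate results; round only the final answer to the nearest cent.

Late-payment penalty: 6 × 2% × C$8,700,000.00 = C$1,044,000.00
Interest (8.4%/yr ÷ 12 = 0.7%/month): C$8,700,000.00 × ((1 + 0.007)^6 − 1) = C$371,854.4962…
Penalties + interest = C$1,044,000.0000 + C$371,854.4962… = C$1,415,854.50

C$1,415,854.50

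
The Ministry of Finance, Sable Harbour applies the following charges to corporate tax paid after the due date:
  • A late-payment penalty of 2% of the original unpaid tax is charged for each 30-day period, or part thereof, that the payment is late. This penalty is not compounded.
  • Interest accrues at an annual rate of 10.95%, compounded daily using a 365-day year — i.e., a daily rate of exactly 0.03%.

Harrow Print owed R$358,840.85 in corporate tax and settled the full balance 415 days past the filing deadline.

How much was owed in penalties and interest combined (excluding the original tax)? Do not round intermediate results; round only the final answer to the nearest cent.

R$148,043.69

Penalty periods: ⌈415/30⌉ = 14; penalty = 14 × 2% × R$358,840.85 = R$100,475.44…
Interest: R$358,840.85 × ((1 + 0.0003)^415 − 1) = R$358,840.85 × 0.13256087… = R$47,568.2567…
Penalties + interest = R$100,475.4380 + R$47,568.2567… = R$148,043.69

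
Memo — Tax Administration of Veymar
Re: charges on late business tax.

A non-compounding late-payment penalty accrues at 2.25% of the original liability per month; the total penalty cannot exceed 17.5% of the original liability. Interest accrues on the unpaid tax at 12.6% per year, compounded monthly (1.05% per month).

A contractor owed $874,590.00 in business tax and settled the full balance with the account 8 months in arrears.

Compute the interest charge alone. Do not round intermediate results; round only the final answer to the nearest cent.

$76,222.87

Interest: $874,590.00 × ((1 + 0.0105)^8 − 1) = $874,590.00 × 0.0871527… = $76,222.8668…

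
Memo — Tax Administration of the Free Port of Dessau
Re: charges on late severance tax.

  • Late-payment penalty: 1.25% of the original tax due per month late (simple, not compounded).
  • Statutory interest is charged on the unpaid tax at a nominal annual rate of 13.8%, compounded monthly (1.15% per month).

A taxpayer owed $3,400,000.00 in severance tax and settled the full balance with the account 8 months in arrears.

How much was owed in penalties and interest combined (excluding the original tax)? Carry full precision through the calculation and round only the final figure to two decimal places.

$665,683.98

Late-payment penalty: 8 × 1.25% × $3,400,000.00 = $340,000.00
Interest: $3,400,000.00 × ((1 + 0.0115)^8 − 1) = $3,400,000.00 × 0.0957894… = $325,683.9758…
Penalties + interest = $340,000.0000 + $325,683.9758… = $665,683.98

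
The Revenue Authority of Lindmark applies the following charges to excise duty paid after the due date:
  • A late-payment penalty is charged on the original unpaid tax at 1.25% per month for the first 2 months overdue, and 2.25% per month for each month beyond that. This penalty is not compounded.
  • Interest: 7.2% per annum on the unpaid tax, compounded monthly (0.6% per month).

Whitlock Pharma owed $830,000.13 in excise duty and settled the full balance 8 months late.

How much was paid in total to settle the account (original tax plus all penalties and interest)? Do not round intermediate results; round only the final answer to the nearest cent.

$1,003,486.91

Penalty, months 1–2: 2 × 1.25% × $830,000.13 = $20,750.00…
Penalty, months 3–8: 6 × 2.25% × $830,000.13 = $112,050.02…
Interest: $830,000.13 × ((1 + 0.006)^8 − 1) = $830,000.13 × 0.0490202… = $40,686.7617…
Total = $830,000.13 + $132,800.0208 + $40,686.7617… = $1,003,486.91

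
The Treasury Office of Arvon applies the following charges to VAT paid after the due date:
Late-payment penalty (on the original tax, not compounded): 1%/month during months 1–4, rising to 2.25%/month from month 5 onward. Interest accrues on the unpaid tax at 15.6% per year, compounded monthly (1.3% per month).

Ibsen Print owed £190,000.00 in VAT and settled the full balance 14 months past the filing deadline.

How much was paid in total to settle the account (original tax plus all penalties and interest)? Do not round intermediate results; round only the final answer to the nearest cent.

£278,009.53

Penalty, months 1–4: 4 × 1% × £190,000.00 = £7,600.00
Penalty, months 5–14: 10 × 2.25% × £190,000.00 = £42,750.00
Interest: £190,000.00 × ((1 + 0.013)^14 − 1) = £190,000.00 × 0.1982081… = £37,659.5306…
Total = £190,000.00 + £50,350.0000 + £37,659.5306… = £278,009.53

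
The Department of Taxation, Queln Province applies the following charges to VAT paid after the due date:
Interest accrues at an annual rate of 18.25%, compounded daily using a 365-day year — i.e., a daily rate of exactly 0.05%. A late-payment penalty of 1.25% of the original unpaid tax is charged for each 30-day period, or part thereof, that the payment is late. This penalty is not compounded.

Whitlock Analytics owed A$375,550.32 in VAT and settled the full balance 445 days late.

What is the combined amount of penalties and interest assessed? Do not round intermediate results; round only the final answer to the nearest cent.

A$163,975.17

Penalty periods: ⌈445/30⌉ = 15; penalty = 15 × 1.25% × A$375,550.32 = A$70,415.69…
Interest: A$375,550.32 × ((1 + 0.0005)^445 − 1) = A$375,550.32 × 0.24912636… = A$93,559.4835…
Penalties + interest = A$70,415.6850 + A$93,559.4835… = A$163,975.17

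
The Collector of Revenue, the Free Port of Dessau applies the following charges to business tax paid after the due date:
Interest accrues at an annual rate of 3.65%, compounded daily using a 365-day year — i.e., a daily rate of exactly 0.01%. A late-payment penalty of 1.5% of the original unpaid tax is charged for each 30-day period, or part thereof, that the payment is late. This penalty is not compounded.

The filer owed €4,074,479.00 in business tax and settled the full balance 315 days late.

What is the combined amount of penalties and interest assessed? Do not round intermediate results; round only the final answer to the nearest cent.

Penalty periods: ⌈315/30⌉ = 11; penalty = 11 × 1.5% × €4,074,479.00 = €672,289.04…
Interest: €4,074,479.00 × ((1 + 0.0001)^315 − 1) = €4,074,479.00 × 0.03199975… = €130,382.3106…
Penalties + interest = €672,289.0350 + €130,382.3106… = €802,671.35

€802,671.35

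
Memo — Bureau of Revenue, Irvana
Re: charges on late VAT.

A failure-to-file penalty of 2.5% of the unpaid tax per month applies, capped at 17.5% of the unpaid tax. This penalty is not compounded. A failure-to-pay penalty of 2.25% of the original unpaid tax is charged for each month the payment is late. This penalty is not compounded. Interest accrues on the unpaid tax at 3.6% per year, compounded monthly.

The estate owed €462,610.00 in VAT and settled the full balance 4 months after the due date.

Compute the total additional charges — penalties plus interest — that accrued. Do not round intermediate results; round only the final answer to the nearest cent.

€93,472.25

Failure-to-file: 4 × 2.5% × €462,610.00 = €46,261.00 (under the 17.5% cap)
Failure-to-pay penalty: 4 × 2.25% × €462,610.00 = €41,634.90
Interest (3.6%/yr ÷ 12 = 0.3%/month): €462,610.00 × ((1 + 0.003)^4 − 1) = €5,576.3509…
Penalties + interest = €87,895.9000 + €5,576.3509… = €93,472.25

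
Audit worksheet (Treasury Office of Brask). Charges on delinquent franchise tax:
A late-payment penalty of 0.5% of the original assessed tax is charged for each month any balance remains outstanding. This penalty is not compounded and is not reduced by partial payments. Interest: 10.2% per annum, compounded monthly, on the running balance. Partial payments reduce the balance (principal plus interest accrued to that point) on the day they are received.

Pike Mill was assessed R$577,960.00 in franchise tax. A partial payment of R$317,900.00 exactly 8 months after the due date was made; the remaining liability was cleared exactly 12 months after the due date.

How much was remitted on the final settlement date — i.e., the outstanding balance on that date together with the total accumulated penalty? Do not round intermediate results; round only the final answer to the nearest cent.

R$345,577.93

Monthly rate = 10.2% ÷ 12 = 0.85%
Balance at month 8: R$577,960.0000 × (1 + 0.0085)^8 = R$618,450.5823…
After R$317,900.00 payment: R$618,450.5823… − R$317,900.00 = R$300,550.5823…
Balance at month 12: R$300,550.5823… × (1 + 0.0085)^4 = R$310,900.3307…
Penalty: 12 × 0.5% × R$577,960.00 = R$34,677.60
Final settlement = outstanding balance + penalty = R$310,900.3307… + R$34,677.60 = R$345,577.93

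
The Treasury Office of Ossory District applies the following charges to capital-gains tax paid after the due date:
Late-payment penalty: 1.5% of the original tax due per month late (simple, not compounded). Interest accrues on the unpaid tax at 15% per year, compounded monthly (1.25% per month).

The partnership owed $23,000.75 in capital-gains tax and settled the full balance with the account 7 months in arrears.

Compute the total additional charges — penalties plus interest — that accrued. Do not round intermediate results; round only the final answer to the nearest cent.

$4,504.71

Late-payment penalty = 1.5% × $23,000.75 × 7 mo = $2,415.08…
Interest: $23,000.75 × ((1 + 0.0125)^7 − 1) = $23,000.75 × 0.0908505… = $2,089.6290…
Penalties + interest = $2,415.0788… + $2,089.6290… = $4,504.71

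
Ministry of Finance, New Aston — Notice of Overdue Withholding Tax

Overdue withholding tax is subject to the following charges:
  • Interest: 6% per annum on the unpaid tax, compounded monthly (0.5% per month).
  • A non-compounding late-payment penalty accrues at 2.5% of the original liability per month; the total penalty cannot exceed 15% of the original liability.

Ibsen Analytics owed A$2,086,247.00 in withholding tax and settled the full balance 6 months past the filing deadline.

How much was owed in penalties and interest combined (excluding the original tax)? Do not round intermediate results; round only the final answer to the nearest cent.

A$376,312.04

Penalty (uncapped): 6 × 2.5% × A$2,086,247.00 = A$312,937.05; cap = 15% × A$2,086,247.00 = A$312,937.05 → penalty = A$312,937.05
Interest: A$2,086,247.00 × ((1 + 0.005)^6 − 1) = A$2,086,247.00 × 0.0303775… = A$63,374.9878…
Penalties + interest = A$312,937.0500 + A$63,374.9878… = A$376,312.04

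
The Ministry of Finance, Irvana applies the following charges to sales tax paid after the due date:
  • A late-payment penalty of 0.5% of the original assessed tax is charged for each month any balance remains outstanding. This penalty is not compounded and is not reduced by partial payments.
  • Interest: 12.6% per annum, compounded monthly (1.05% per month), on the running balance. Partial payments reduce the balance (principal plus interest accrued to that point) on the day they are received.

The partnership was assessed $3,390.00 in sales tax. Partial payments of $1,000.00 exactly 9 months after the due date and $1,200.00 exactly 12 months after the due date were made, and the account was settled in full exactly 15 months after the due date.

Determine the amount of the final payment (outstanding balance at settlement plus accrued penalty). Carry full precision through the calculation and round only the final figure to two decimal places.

$1,916.39

Balance at month 9: $3,390.0000 × (1 + 0.0105)^9 = $3,724.1448…
After $1,000.00 payment: $3,724.1448… − $1,000.00 = $2,724.1448…
Balance at month 12: $2,724.1448… × (1 + 0.0105)^3 = $2,810.8595…
After $1,200.00 payment: $2,810.8595… − $1,200.00 = $1,610.8595…
Balance at month 15: $1,610.8595… × (1 + 0.0105)^3 = $1,662.1363…
Penalty: 15 × 0.5% × $3,390.00 = $254.25
Final settlement = outstanding balance + penalty = $1,662.1363… + $254.25 = $1,916.39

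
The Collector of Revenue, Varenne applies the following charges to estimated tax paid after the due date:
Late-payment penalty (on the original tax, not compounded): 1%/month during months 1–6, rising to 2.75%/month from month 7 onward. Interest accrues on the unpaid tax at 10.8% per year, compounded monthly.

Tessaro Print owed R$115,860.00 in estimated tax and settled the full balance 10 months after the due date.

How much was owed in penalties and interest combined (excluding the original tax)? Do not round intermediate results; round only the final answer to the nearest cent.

Penalty, months 1–6: 6 × 1% × R$115,860.00 = R$6,951.60
Penalty, months 7–10: 4 × 2.75% × R$115,860.00 = R$12,744.60
Interest (10.8%/yr ÷ 12 = 0.9%/month): R$115,860.00 × ((1 + 0.009)^10 − 1) = R$10,860.0065…
Penalties + interest = R$19,696.2000 + R$10,860.0065… = R$30,556.21

R$30,556.21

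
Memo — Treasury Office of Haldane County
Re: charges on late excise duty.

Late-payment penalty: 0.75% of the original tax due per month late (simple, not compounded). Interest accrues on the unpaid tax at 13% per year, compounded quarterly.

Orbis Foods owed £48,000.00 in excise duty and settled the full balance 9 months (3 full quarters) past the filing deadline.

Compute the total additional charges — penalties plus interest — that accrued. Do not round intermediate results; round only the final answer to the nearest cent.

Late-payment penalty: 9 × 0.75% × £48,000.00 = £3,240.00
Interest (13%/yr ÷ 4 = 3.25%/quarter): £48,000.00 × ((1 + 0.0325)^3 − 1) = £4,833.7478…
Penalties + interest = £3,240.0000 + £4,833.7478… = £8,073.75

£8,073.75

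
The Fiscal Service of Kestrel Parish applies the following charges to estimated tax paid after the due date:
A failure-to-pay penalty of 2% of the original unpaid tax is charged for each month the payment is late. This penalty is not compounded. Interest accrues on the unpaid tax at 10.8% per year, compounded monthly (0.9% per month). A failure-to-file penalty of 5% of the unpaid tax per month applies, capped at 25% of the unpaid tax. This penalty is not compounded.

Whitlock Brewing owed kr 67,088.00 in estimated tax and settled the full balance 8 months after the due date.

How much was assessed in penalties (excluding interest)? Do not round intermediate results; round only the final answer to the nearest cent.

kr 27,506.08

Failure-to-file: 8 × 5% × kr 67,088.00 = kr 26,835.20, capped at 25% × kr 67,088.00 = kr 16,772.00
Failure-to-pay penalty = 2% × kr 67,088.00 × 8 mo = kr 10,734.08
Total penalty = kr 16,772.00 + kr 10,734.08 = kr 27,506.08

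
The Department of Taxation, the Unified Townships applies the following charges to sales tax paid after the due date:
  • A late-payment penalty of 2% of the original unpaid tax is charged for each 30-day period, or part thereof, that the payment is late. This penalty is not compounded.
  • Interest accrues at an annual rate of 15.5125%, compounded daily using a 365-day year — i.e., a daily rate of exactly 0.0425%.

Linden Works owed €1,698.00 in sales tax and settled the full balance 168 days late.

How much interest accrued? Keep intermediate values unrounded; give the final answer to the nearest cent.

€125.64

Interest: €1,698.00 × ((1 + 0.000425)^168 − 1) = €1,698.00 × 0.07399445… = €125.6426…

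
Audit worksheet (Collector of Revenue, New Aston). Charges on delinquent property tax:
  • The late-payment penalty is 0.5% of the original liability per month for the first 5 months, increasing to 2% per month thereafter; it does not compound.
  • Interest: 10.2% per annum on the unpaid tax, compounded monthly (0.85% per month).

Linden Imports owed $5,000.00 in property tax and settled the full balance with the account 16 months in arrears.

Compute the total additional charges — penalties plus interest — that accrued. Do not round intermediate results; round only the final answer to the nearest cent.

Penalty, months 1–5: 5 × 0.5% × $5,000.00 = $125.00
Penalty, months 6–16: 11 × 2% × $5,000.00 = $1,100.00
Interest: $5,000.00 × ((1 + 0.0085)^16 − 1) = $5,000.00 × 0.1450236… = $725.1180…
Penalties + interest = $1,225.0000 + $725.1180… = $1,950.12

$1,950.12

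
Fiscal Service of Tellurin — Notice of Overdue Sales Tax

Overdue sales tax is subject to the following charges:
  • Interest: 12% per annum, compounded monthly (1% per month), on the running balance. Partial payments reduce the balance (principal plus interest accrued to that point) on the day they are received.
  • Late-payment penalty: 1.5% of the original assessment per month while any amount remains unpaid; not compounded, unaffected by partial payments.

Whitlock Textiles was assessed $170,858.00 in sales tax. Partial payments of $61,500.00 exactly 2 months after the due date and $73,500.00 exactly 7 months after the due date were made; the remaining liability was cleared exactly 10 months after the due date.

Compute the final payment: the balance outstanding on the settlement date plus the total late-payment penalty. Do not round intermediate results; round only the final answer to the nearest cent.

Balance at month 2: $170,858.0000 × (1 + 0.01)^2 = $174,292.2458
After $61,500.00 payment: $174,292.2458 − $61,500.00 = $112,792.2458
Balance at month 7: $112,792.2458 × (1 + 0.01)^5 = $118,545.7839…
After $73,500.00 payment: $118,545.7839… − $73,500.00 = $45,045.7839…
Balance at month 10: $45,045.7839… × (1 + 0.01)^3 = $46,410.7162…
Penalty: 10 × 1.5% × $170,858.00 = $25,628.70
Final settlement = outstanding balance + penalty = $46,410.7162… + $25,628.70 = $72,039.42

$72,039.42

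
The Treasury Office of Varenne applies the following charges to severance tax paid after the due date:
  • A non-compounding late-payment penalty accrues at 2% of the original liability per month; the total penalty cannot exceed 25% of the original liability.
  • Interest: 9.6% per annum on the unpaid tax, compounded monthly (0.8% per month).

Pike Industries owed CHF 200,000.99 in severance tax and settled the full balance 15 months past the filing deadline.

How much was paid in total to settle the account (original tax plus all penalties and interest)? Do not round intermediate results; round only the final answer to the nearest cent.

CHF 275,393.09

Penalty (uncapped): 15 × 2% × CHF 200,000.99 = CHF 60,000.30…; cap = 25% × CHF 200,000.99 = CHF 50,000.25… → penalty = CHF 50,000.25…
Interest: CHF 200,000.99 × ((1 + 0.008)^15 − 1) = CHF 200,000.99 × 0.1269587… = CHF 25,391.8558…
Total = CHF 200,000.99 + CHF 50,000.2475 + CHF 25,391.8558… = CHF 275,393.09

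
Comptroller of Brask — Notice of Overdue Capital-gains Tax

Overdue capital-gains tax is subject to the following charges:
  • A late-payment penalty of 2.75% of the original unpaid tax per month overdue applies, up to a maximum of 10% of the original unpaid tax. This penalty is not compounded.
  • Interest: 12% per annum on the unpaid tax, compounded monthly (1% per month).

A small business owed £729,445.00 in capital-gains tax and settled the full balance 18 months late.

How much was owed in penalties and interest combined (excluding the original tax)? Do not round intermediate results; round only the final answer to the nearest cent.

Penalty (uncapped): 18 × 2.75% × £729,445.00 = £361,075.28…; cap = 10% × £729,445.00 = £72,944.50 → penalty = £72,944.50
Interest: £729,445.00 × ((1 + 0.01)^18 − 1) = £729,445.00 × 0.1961475… = £143,078.7954…
Penalties + interest = £72,944.5000 + £143,078.7954… = £216,023.30

£216,023.30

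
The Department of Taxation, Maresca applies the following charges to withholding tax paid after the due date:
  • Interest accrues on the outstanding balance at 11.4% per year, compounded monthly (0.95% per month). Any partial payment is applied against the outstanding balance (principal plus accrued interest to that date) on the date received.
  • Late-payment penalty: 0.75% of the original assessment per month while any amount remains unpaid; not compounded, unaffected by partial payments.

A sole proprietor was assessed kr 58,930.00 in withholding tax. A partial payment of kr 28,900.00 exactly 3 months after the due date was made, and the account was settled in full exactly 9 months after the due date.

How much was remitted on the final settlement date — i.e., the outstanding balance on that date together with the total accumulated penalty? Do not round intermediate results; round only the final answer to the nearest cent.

Balance at month 3: kr 58,930.0000 × (1 + 0.0095)^3 = kr 60,625.5108…
After kr 28,900.00 payment: kr 60,625.5108… − kr 28,900.00 = kr 31,725.5108…
Balance at month 9: kr 31,725.5108… × (1 + 0.0095)^6 = kr 33,577.3613…
Penalty: 9 × 0.75% × kr 58,930.00 = kr 3,977.78…
Final settlement = outstanding balance + penalty = kr 33,577.3613… + kr 3,977.78… = kr 37,555.14

kr 37,555.14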